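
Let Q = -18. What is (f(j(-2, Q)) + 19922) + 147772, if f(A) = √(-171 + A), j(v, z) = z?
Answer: 167694 + 3*I*√21 ≈ 1.6769e+5 + 13.748*I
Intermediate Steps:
(f(j(-2, Q)) + 19922) + 147772 = (√(-171 - 18) + 19922) + 147772 = (√(-189) + 19922) + 147772 = (3*I*√21 + 19922) + 147772 = (19922 + 3*I*√21) + 147772 = 167694 + 3*I*√21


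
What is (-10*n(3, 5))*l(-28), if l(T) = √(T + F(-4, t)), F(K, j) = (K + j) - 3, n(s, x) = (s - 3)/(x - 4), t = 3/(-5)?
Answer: 0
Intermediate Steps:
t = -⅗ (t = 3*(-⅕) = -⅗ ≈ -0.60000)
n(s, x) = (-3 + s)/(-4 + x)
F(K, j) = -3 + K + j
l(T) = √(-38/5 + T) (l(T) = √(T + (-3 - 4 - ⅗)) = √(T - 38/5) = √(-38/5 + T))
(-10*n(3, 5))*l(-28) = (-10*(-3 + 3)/(-4 + 5))*(√(-190 + 25*(-28))/5) = (-10*0/1)*(√(-190 - 700)/5) = (-10*0)*(√(-890)/5) = (-10*0)*((I*√890)/5) = 0*(I*√890/5) = 0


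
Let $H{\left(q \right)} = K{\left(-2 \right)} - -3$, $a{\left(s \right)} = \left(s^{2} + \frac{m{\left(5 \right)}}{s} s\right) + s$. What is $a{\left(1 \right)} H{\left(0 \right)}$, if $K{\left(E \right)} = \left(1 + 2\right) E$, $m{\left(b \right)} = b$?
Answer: $-21$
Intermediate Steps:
$K{\left(E \right)} = 3 E$
$a{\left(s \right)} = 5 + s + s^{2}$ ($a{\left(s \right)} = \left(s^{2} + \frac{5}{s} s\right) + s = \left(s^{2} + 5\right) + s = \left(5 + s^{2}\right) + s = 5 + s + s^{2}$)
$H{\left(q \right)} = -3$ ($H{\left(q \right)} = 3 \left(-2\right) - -3 = -6 + 3 = -3$)
$a{\left(1 \right)} H{\left(0 \right)} = \left(5 + 1 + 1^{2}\right) \left(-3\right) = \left(5 + 1 + 1\right) \left(-3\right) = 7 \left(-3\right) = -21$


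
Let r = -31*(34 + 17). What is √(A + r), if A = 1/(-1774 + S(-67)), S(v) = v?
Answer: I*√5358455102/1841 ≈ 39.762*I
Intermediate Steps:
A = -1/1841 (A = 1/(-1774 - 67) = 1/(-1841) = -1/1841 ≈ -0.00054318)
r = -1581 (r = -31*51 = -1581)
√(A + r) = √(-1/1841 - 1581) = √(-2910622/1841) = I*√5358455102/1841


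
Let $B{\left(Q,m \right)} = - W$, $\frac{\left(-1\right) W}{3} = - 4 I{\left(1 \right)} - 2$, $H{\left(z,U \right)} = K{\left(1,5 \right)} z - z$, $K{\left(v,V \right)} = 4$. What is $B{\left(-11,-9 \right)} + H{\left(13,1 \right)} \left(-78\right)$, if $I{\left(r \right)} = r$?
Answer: $-3060$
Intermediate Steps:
$H{\left(z,U \right)} = 3 z$ ($H{\left(z,U \right)} = 4 z - z = 3 z$)
$W = 18$ ($W = - 3 \left(\left(-4\right) 1 - 2\right) = - 3 \left(-4 - 2\right) = \left(-3\right) \left(-6\right) = 18$)
$B{\left(Q,m \right)} = -18$ ($B{\left(Q,m \right)} = \left(-1\right) 18 = -18$)
$B{\left(-11,-9 \right)} + H{\left(13,1 \right)} \left(-78\right) = -18 + 3 \cdot 13 \left(-78\right) = -18 + 39 \left(-78\right) = -18 - 3042 = -3060$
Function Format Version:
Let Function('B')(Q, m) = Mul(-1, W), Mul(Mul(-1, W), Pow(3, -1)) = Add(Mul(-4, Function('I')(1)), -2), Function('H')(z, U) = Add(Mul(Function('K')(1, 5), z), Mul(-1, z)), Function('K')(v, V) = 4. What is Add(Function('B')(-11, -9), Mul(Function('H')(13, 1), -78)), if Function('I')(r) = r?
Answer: -3060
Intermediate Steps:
Function('H')(z, U) = Mul(3, z) (Function('H')(z, U) = Add(Mul(4, z), Mul(-1, z)) = Mul(3, z))
W = 18 (W = Mul(-3, Add(Mul(-4, 1), -2)) = Mul(-3, Add(-4, -2)) = Mul(-3, -6) = 18)
Function('B')(Q, m) = -18 (Function('B')(Q, m) = Mul(-1, 18) = -18)
Add(Function('B')(-11, -9), Mul(Function('H')(13, 1), -78)) = Add(-18, Mul(Mul(3, 13), -78)) = Add(-18, Mul(39, -78)) = Add(-18, -3042) = -3060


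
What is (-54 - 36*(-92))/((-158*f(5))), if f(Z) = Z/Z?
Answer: -1629/79 ≈ -20.620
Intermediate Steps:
f(Z) = 1
(-54 - 36*(-92))/((-158*f(5))) = (-54 - 36*(-92))/((-158*1)) = (-54 + 3312)/(-158) = 3258*(-1/158) = -1629/79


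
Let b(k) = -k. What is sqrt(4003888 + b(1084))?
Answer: 6*sqrt(111189) ≈ 2000.7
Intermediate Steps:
sqrt(4003888 + b(1084)) = sqrt(4003888 - 1*1084) = sqrt(4003888 - 1084) = sqrt(4002804) = 6*sqrt(111189)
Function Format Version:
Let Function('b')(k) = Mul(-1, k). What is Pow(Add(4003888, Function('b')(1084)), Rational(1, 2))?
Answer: Mul(6, Pow(111189, Rational(1, 2))) ≈ 2000.7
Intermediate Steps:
Pow(Add(4003888, Function('b')(1084)), Rational(1, 2)) = Pow(Add(4003888, Mul(-1, 1084)), Rational(1, 2)) = Pow(Add(4003888, -1084), Rational(1, 2)) = Pow(4002804, Rational(1, 2)) = Mul(6, Pow(111189, Rational(1, 2)))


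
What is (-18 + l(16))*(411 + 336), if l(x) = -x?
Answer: -25398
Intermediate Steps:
(-18 + l(16))*(411 + 336) = (-18 - 1*16)*(411 + 336) = (-18 - 16)*747 = -34*747 = -25398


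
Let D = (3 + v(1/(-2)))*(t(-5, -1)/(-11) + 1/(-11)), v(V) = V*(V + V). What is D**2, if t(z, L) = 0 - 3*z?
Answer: 3136/121 ≈ 25.917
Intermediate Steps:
t(z, L) = -3*z
v(V) = 2*V**2 (v(V) = V*(2*V) = 2*V**2)
D = -56/11 (D = (3 + 2*(1/(-2))**2)*(-3*(-5)/(-11) + 1/(-11)) = (3 + 2*(-1/2)**2)*(15*(-1/11) + 1*(-1/11)) = (3 + 2*(1/4))*(-15/11 - 1/11) = (3 + 1/2)*(-16/11) = (7/2)*(-16/11) = -56/11 ≈ -5.0909)
D**2 = (-56/11)**2 = 3136/121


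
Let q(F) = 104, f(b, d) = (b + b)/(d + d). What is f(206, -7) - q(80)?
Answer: -934/7 ≈ -133.43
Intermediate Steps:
f(b, d) = b/d (f(b, d) = (2*b)/((2*d)) = (2*b)*(1/(2*d)) = b/d)
f(206, -7) - q(80) = 206/(-7) - 1*104 = 206*(-⅐) - 104 = -206/7 - 104 = -934/7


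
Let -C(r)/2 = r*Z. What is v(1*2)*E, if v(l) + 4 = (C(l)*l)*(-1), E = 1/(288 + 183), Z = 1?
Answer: 4/471 ≈ 0.0084926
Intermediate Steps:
C(r) = -2*r
E = 1/471 ≈ 0.0021231
v(l) = -4 + 2*l**2 (v(l) = -4 + ((-2*l)*l)*(-1) = -4 - 2*l**2*(-1) = -4 + 2*l**2)
v(1*2)*E = (-4 + 2*(1*2)**2)*(1/471) = (-4 + 2*2**2)*(1/471) = (-4 + 2*4)*(1/471) = (-4 + 8)*(1/471) = 4*(1/471) = 4/471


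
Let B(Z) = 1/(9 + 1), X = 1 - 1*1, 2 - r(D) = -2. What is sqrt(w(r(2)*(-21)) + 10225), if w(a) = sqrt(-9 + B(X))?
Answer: sqrt(1022500 + 10*I*sqrt(890))/10 ≈ 101.12 + 0.014751*I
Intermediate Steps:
r(D) = 4 (r(D) = 2 - 1*(-2) = 2 + 2 = 4)
X = 0 (X = 1 - 1 = 0)
B(Z) = 1/10
w(a) = I*sqrt(890)/10 (w(a) = sqrt(-9 + 1/10) = sqrt(-89/10) = I*sqrt(890)/10)
sqrt(w(r(2)*(-21)) + 10225) = sqrt(I*sqrt(890)/10 + 10225) = sqrt(10225 + I*sqrt(890)/10)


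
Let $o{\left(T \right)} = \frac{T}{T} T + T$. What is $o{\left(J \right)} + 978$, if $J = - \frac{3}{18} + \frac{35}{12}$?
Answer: $\frac{1967}{2} \approx 983.5$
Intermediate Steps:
$J = \frac{11}{4}$ ($J = \left(-3\right) \frac{1}{18} + 35 \cdot \frac{1}{12} = - \frac{1}{6} + \frac{35}{12} = \frac{11}{4} \approx 2.75$)
$o{\left(T \right)} = 2 T$ ($o{\left(T \right)} = 1 T + T = T + T = 2 T$)
$o{\left(J \right)} + 978 = 2 \cdot \frac{11}{4} + 978 = \frac{11}{2} + 978 = \frac{1967}{2}$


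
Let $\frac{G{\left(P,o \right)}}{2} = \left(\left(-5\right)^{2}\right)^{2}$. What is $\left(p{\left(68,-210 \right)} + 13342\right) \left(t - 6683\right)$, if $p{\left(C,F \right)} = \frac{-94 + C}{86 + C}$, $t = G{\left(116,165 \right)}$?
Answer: $- \frac{5581434993}{77} \approx -7.2486 \cdot 10^{7}$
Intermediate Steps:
$G{\left(P,o \right)} = 1250$ ($G{\left(P,o \right)} = 2 \left(\left(-5\right)^{2}\right)^{2} = 2 \cdot 25^{2} = 2 \cdot 625 = 1250$)
$t = 1250$
$p{\left(C,F \right)} = \frac{-94 + C}{86 + C}$
$\left(p{\left(68,-210 \right)} + 13342\right) \left(t - 6683\right) = \left(\frac{-94 + 68}{86 + 68} + 13342\right) \left(1250 - 6683\right) = \left(\frac{1}{154} \left(-26\right) + 13342\right) \left(-5433\right) = \left(- \frac{13}{77} + 13342\right) \left(-5433\right) = \frac{1027321}{77} \left(-5433\right) = - \frac{5581434993}{77}$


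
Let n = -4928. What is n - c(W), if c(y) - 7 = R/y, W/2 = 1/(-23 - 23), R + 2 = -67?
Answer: -6522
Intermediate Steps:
R = -69 (R = -2 - 67 = -69)
W = -1/23 (W = 2/(-23 - 23) = 2/(-46) = 2*(-1/46) = -1/23 ≈ -0.043478)
c(y) = 7 - 69/y
n - c(W) = -4928 - (7 - 69/(-1/23)) = -4928 - (7 - 69*(-23)) = -4928 - (7 + 1587) = -4928 - 1*1594 = -4928 - 1594 = -6522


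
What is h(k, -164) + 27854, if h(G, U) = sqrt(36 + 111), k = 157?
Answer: 27854 + 7*sqrt(3) ≈ 27866.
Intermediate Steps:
h(G, U) = 7*sqrt(3) (h(G, U) = sqrt(147) = 7*sqrt(3))
h(k, -164) + 27854 = 7*sqrt(3) + 27854 = 27854 + 7*sqrt(3)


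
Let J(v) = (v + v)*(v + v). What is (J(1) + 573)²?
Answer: 332929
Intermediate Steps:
J(v) = 4*v² (J(v) = (2*v)*(2*v) = 4*v²)
(J(1) + 573)² = (4*1² + 573)² = (4*1 + 573)² = (4 + 573)² = 577² = 332929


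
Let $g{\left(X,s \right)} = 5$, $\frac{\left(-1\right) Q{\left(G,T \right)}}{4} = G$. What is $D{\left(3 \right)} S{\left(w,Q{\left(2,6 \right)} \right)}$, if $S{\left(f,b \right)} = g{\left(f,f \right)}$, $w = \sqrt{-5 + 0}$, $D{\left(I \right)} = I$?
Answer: $15$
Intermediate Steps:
$Q{\left(G,T \right)} = - 4 G$
$w = i \sqrt{5}$ ($w = \sqrt{-5} = i \sqrt{5} \approx 2.2361 i$)
$S{\left(f,b \right)} = 5$
$D{\left(3 \right)} S{\left(w,Q{\left(2,6 \right)} \right)} = 3 \cdot 5 = 15$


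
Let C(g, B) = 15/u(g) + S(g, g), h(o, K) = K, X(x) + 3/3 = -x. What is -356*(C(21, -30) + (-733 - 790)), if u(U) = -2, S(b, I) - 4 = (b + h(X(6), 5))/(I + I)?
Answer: 11407486/21 ≈ 5.4321e+5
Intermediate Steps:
X(x) = -1 - x
S(b, I) = 4 + (5 + b)/(2*I) (S(b, I) = 4 + (b + 5)/(I + I) = 4 + (5 + b)/((2*I)) = 4 + (5 + b)*(1/(2*I)) = 4 + (5 + b)/(2*I))
C(g, B) = -15/2 + (5 + 9*g)/(2*g) (C(g, B) = 15/(-2) + (5 + g + 8*g)/(2*g) = 15*(-1/2) + (5 + 9*g)/(2*g) = -15/2 + (5 + 9*g)/(2*g))
-356*(C(21, -30) + (-733 - 790)) = -356*((-3 + (5/2)/21) + (-733 - 790)) = -356*((-3 + (5/2)*(1/21)) - 1523) = -356*((-3 + 5/42) - 1523) = -356*(-121/42 - 1523) = -356*(-64087/42) = 11407486/21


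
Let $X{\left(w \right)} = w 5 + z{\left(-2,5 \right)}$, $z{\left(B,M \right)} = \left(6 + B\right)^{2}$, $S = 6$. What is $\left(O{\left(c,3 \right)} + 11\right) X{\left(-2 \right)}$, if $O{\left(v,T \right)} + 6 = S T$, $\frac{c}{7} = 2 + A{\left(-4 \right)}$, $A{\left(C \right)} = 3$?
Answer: $138$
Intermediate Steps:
$c = 35$ ($c = 7 \left(2 + 3\right) = 7 \cdot 5 = 35$)
$O{\left(v,T \right)} = -6 + 6 T$
$X{\left(w \right)} = 16 + 5 w$ ($X{\left(w \right)} = w 5 + \left(6 - 2\right)^{2} = 5 w + 4^{2} = 5 w + 16 = 16 + 5 w$)
$\left(O{\left(c,3 \right)} + 11\right) X{\left(-2 \right)} = \left(\left(-6 + 6 \cdot 3\right) + 11\right) \left(16 + 5 \left(-2\right)\right) = \left(\left(-6 + 18\right) + 11\right) \left(16 - 10\right) = \left(12 + 11\right) 6 = 23 \cdot 6 = 138$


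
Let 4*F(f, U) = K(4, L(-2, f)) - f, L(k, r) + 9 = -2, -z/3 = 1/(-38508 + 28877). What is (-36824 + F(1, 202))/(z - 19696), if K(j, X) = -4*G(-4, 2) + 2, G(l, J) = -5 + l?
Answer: 7348453/3931444 ≈ 1.8691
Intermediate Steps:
z = 3/9631 (z = -3/(-38508 + 28877) = -3/(-9631) = -3*(-1/9631) = 3/9631 ≈ 0.00031149)
L(k, r) = -11 (L(k, r) = -9 - 2 = -11)
K(j, X) = 38 (K(j, X) = -4*(-5 - 4) + 2 = -4*(-9) + 2 = 36 + 2 = 38)
F(f, U) = 19/2 - f/4 (F(f, U) = (38 - f)/4 = 19/2 - f/4)
(-36824 + F(1, 202))/(z - 19696) = (-36824 + (19/2 - ¼*1))/(3/9631 - 19696) = (-36824 + (19/2 - ¼))/(-189692173/9631) = (-36824 + 37/4)*(-9631/189692173) = -147259/4*(-9631/189692173) = 7348453/3931444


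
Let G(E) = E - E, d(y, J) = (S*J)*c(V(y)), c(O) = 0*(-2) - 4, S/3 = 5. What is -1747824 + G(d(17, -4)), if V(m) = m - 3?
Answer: -1747824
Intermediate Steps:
V(m) = -3 + m
S = 15 (S = 3*5 = 15)
c(O) = -4 (c(O) = 0 - 4 = -4)
d(y, J) = -60*J (d(y, J) = (15*J)*(-4) = -60*J)
G(E) = 0
-1747824 + G(d(17, -4)) = -1747824 + 0 = -1747824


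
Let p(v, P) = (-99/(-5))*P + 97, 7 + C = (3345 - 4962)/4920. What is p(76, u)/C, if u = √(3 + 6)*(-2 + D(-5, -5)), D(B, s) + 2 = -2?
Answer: 425416/12019 ≈ 35.395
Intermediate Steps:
D(B, s) = -4 (D(B, s) = -2 - 2 = -4)
C = -12019/1640 (C = -7 + (3345 - 4962)/4920 = -7 - 1617*1/4920 = -7 - 539/1640 = -12019/1640 ≈ -7.3287)
u = -18 (u = √(3 + 6)*(-2 - 4) = √9*(-6) = 3*(-6) = -18)
p(v, P) = 97 + 99*P/5 (p(v, P) = (-99*(-⅕))*P + 97 = 99*P/5 + 97 = 97 + 99*P/5)
p(76, u)/C = (97 + (99/5)*(-18))/(-12019/1640) = (97 - 1782/5)*(-1640/12019) = -1297/5*(-1640/12019) = 425416/12019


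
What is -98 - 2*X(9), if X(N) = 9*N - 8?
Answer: -244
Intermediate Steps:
X(N) = -8 + 9*N
-98 - 2*X(9) = -98 - 2*(-8 + 9*9) = -98 - 2*(-8 + 81) = -98 - 2*73 = -98 - 146 = -244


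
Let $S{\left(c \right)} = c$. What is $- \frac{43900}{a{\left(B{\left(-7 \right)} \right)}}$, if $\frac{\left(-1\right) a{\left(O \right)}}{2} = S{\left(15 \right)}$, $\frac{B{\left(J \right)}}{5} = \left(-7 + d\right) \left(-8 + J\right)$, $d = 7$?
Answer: $\frac{4390}{3} \approx 1463.3$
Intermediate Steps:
$B{\left(J \right)} = 0$ ($B{\left(J \right)} = 5 \left(-7 + 7\right) \left(-8 + J\right) = 5 \cdot 0 \left(-8 + J\right) = 5 \cdot 0 = 0$)
$a{\left(O \right)} = -30$ ($a{\left(O \right)} = \left(-2\right) 15 = -30$)
$- \frac{43900}{a{\left(B{\left(-7 \right)} \right)}} = - \frac{43900}{-30} = \left(-43900\right) \left(- \frac{1}{30}\right) = \frac{4390}{3}$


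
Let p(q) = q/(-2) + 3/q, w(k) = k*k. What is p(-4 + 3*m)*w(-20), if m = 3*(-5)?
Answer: 479000/49 ≈ 9775.5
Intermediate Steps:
w(k) = k²
m = -15
p(q) = 3/q - q/2 (p(q) = q*(-½) + 3/q = -q/2 + 3/q = 3/q - q/2)
p(-4 + 3*m)*w(-20) = (3/(-4 + 3*(-15)) - (-4 + 3*(-15))/2)*(-20)² = (3/(-4 - 45) - (-4 - 45)/2)*400 = (3/(-49) - ½*(-49))*400 = (3*(-1/49) + 49/2)*400 = (-3/49 + 49/2)*400 = (2395/98)*400 = 479000/49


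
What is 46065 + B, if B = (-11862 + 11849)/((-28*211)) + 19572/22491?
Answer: 41640047657/903924 ≈ 46066.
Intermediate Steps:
B = 788597/903924 (B = -13/(-5908) + 19572*(1/22491) = -13*(-1/5908) + 932/1071 = 13/5908 + 932/1071 = 788597/903924 ≈ 0.87242)
46065 + B = 46065 + 788597/903924 = 41640047657/903924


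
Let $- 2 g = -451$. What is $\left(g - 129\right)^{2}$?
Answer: $\frac{37249}{4} \approx 9312.3$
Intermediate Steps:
$g = \frac{451}{2}$ ($g = \left(- \frac{1}{2}\right) \left(-451\right) = \frac{451}{2} \approx 225.5$)
$\left(g - 129\right)^{2} = \left(\frac{451}{2} - 129\right)^{2} = \left(\frac{193}{2}\right)^{2} = \frac{37249}{4}$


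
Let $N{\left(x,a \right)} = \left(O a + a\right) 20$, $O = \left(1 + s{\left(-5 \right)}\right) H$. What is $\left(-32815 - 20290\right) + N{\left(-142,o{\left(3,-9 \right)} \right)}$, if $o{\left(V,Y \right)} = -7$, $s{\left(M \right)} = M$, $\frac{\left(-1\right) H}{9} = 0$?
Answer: $-53245$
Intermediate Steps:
$H = 0$ ($H = \left(-9\right) 0 = 0$)
$O = 0$ ($O = \left(1 - 5\right) 0 = \left(-4\right) 0 = 0$)
$N{\left(x,a \right)} = 20 a$ ($N{\left(x,a \right)} = \left(0 a + a\right) 20 = \left(0 + a\right) 20 = a 20 = 20 a$)
$\left(-32815 - 20290\right) + N{\left(-142,o{\left(3,-9 \right)} \right)} = \left(-32815 - 20290\right) + 20 \left(-7\right) = -53105 - 140 = -53245$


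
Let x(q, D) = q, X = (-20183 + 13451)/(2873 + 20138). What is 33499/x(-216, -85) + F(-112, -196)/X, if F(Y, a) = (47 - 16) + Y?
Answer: 4919033/40392 ≈ 121.78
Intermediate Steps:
F(Y, a) = 31 + Y
X = -6732/23011 ≈ -0.29256
33499/x(-216, -85) + F(-112, -196)/X = 33499/(-216) + (31 - 112)/(-6732/23011) = 33499*(-1/216) - 81*(-23011/6732) = -33499/216 + 207099/748 = 4919033/40392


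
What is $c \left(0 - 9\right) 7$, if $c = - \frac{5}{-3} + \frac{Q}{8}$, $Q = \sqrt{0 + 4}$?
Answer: $- \frac{483}{4} \approx -120.75$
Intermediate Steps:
$Q = 2$ ($Q = \sqrt{4} = 2$)
$c = \frac{23}{12}$ ($c = - \frac{5}{-3} + \frac{2}{8} = \left(-5\right) \left(- \frac{1}{3}\right) + 2 \cdot \frac{1}{8} = \frac{5}{3} + \frac{1}{4} = \frac{23}{12} \approx 1.9167$)
$c \left(0 - 9\right) 7 = \frac{23 \left(0 - 9\right)}{12} \cdot 7 = \frac{23}{12} \left(-9\right) 7 = \left(- \frac{69}{4}\right) 7 = - \frac{483}{4}$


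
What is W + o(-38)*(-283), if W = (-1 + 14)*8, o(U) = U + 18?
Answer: 5764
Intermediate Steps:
o(U) = 18 + U
W = 104 (W = 13*8 = 104)
W + o(-38)*(-283) = 104 + (18 - 38)*(-283) = 104 - 20*(-283) = 104 + 5660 = 5764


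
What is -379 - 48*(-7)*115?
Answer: 38261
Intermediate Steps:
-379 - 48*(-7)*115 = -379 + 336*115 = -379 + 38640 = 38261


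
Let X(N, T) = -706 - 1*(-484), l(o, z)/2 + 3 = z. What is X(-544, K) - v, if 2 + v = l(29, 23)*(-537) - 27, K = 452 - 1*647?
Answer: 21287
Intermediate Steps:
l(o, z) = -6 + 2*z
K = -195 (K = 452 - 647 = -195)
X(N, T) = -222 (X(N, T) = -706 + 484 = -222)
v = -21509 (v = -2 + ((-6 + 2*23)*(-537) - 27) = -2 + ((-6 + 46)*(-537) - 27) = -2 + (40*(-537) - 27) = -2 + (-21480 - 27) = -2 - 21507 = -21509)
X(-544, K) - v = -222 - 1*(-21509) = -222 + 21509 = 21287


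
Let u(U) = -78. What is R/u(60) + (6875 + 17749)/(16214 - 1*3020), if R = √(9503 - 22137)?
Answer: 1368/733 - I*√12634/78 ≈ 1.8663 - 1.441*I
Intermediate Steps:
R = I*√12634 (R = √(-12634) = I*√12634 ≈ 112.4*I)
R/u(60) + (6875 + 17749)/(16214 - 1*3020) = (I*√12634)/(-78) + (6875 + 17749)/(16214 - 1*3020) = (I*√12634)*(-1/78) + 24624/(16214 - 3020) = -I*√12634/78 + 24624/13194 = -I*√12634/78 + 24624*(1/13194) = -I*√12634/78 + 1368/733 = 1368/733 - I*√12634/78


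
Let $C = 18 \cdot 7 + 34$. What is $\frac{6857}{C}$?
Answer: $\frac{6857}{160} \approx 42.856$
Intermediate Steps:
$C = 160$ ($C = 126 + 34 = 160$)
$\frac{6857}{C} = \frac{6857}{160}$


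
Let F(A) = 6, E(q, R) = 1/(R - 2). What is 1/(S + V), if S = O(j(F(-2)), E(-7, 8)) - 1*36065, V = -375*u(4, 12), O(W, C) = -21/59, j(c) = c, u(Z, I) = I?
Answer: -59/2393356 ≈ -2.4652e-5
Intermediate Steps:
E(q, R) = 1/(-2 + R)
O(W, C) = -21/59 (O(W, C) = -21*1/59 = -21/59)
V = -4500 (V = -375*12 = -4500)
S = -2127856/59 (S = -21/59 - 1*36065 = -21/59 - 36065 = -2127856/59 ≈ -36065.)
1/(S + V) = 1/(-2127856/59 - 4500) = 1/(-2393356/59) = -59/2393356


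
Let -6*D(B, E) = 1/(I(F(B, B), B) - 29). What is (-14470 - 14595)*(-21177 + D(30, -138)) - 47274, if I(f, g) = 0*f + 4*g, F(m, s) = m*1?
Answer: 336042407191/546 ≈ 6.1546e+8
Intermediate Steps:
F(m, s) = m
I(f, g) = 4*g (I(f, g) = 0 + 4*g = 4*g)
D(B, E) = -1/(6*(-29 + 4*B)) (D(B, E) = -1/(6*(4*B - 29)) = -1/(6*(-29 + 4*B)))
(-14470 - 14595)*(-21177 + D(30, -138)) - 47274 = (-14470 - 14595)*(-21177 - 1/(-174 + 24*30)) - 47274 = -29065*(-21177 - 1/(-174 + 720)) - 47274 = -29065*(-21177 - 1/546) - 47274 = -29065*(-11562643/546) - 47274 = 336068218795/546 - 47274 = 336042407191/546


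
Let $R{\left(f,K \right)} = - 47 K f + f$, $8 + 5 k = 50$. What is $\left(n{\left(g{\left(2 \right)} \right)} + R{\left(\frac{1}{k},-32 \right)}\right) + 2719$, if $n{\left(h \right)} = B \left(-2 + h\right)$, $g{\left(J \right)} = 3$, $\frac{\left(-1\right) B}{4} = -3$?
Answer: $\frac{17461}{6} \approx 2910.2$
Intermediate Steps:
$B = 12$ ($B = \left(-4\right) \left(-3\right) = 12$)
$k = \frac{42}{5}$ ($k = - \frac{8}{5} + \frac{1}{5} \cdot 50 = - \frac{8}{5} + 10 = \frac{42}{5} \approx 8.4$)
$n{\left(h \right)} = -24 + 12 h$ ($n{\left(h \right)} = 12 \left(-2 + h\right) = -24 + 12 h$)
$R{\left(f,K \right)} = f - 47 K f$ ($R{\left(f,K \right)} = - 47 K f + f = f - 47 K f$)
$\left(n{\left(g{\left(2 \right)} \right)} + R{\left(\frac{1}{k},-32 \right)}\right) + 2719 = \left(\left(-24 + 12 \cdot 3\right) + \frac{1 - -1504}{\frac{42}{5}}\right) + 2719 = \left(\left(-24 + 36\right) + \frac{5 \left(1 + 1504\right)}{42}\right) + 2719 = \left(12 + \frac{5}{42} \cdot 1505\right) + 2719 = \left(12 + \frac{1075}{6}\right) + 2719 = \frac{1147}{6} + 2719 = \frac{17461}{6}$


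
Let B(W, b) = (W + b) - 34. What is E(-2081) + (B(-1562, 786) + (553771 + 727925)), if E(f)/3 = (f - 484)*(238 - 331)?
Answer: 1996521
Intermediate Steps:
B(W, b) = -34 + W + b
E(f) = 135036 - 279*f (E(f) = 3*((f - 484)*(238 - 331)) = 3*((-484 + f)*(-93)) = 3*(45012 - 93*f) = 135036 - 279*f)
E(-2081) + (B(-1562, 786) + (553771 + 727925)) = (135036 - 279*(-2081)) + ((-34 - 1562 + 786) + (553771 + 727925)) = (135036 + 580599) + (-810 + 1281696) = 715635 + 1280886 = 1996521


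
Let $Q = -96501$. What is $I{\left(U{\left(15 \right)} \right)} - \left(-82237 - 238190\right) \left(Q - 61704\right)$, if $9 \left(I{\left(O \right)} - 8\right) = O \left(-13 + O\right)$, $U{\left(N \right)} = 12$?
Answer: $- \frac{152079460585}{3} \approx -5.0693 \cdot 10^{10}$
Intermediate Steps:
$I{\left(O \right)} = 8 + \frac{O \left(-13 + O\right)}{9}$
$I{\left(U{\left(15 \right)} \right)} - \left(-82237 - 238190\right) \left(Q - 61704\right) = \left(8 - \frac{52}{3} + \frac{12^{2}}{9}\right) - \left(-82237 - 238190\right) \left(-96501 - 61704\right) = \left(8 - \frac{52}{3} + \frac{1}{9} \cdot 144\right) - \left(-320427\right) \left(-158205\right) = \left(8 - \frac{52}{3} + 16\right) - 50693153535 = \frac{20}{3} - 50693153535 = - \frac{152079460585}{3}$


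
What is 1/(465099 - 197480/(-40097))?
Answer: 40097/18649272083 ≈ 2.1501e-6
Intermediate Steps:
1/(465099 - 197480/(-40097)) = 1/(465099 - 197480*(-1/40097)) = 1/(465099 + 197480/40097) = 1/(18649272083/40097) = 40097/18649272083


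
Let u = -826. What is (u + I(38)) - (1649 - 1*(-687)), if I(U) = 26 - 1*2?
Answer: -3138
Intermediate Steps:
I(U) = 24 (I(U) = 26 - 2 = 24)
(u + I(38)) - (1649 - 1*(-687)) = (-826 + 24) - (1649 - 1*(-687)) = -802 - (1649 + 687) = -802 - 1*2336 = -802 - 2336 = -3138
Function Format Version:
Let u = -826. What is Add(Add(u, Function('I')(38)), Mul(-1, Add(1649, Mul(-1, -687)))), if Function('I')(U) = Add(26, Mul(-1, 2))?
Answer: -3138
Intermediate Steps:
Function('I')(U) = 24 (Function('I')(U) = Add(26, -2) = 24)
Add(Add(u, Function('I')(38)), Mul(-1, Add(1649, Mul(-1, -687)))) = Add(Add(-826, 24), Mul(-1, Add(1649, Mul(-1, -687)))) = Add(-802, Mul(-1, Add(1649, 687))) = Add(-802, Mul(-1, 2336)) = Add(-802, -2336) = -3138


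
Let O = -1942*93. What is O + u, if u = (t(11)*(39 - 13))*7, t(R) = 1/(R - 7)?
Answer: -361121/2 ≈ -1.8056e+5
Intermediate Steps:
O = -180606
t(R) = 1/(-7 + R)
u = 91/2 (u = ((39 - 13)/(-7 + 11))*7 = (26/4)*7 = ((¼)*26)*7 = (13/2)*7 = 91/2 ≈ 45.500)
O + u = -180606 + 91/2 = -361121/2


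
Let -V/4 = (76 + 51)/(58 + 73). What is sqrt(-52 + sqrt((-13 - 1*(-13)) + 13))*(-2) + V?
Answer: -508/131 - 2*I*sqrt(52 - sqrt(13)) ≈ -3.8779 - 13.913*I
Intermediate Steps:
V = -508/131 (V = -4*(76 + 51)/(58 + 73) = -508/131 ≈ -3.8779)
sqrt(-52 + sqrt((-13 - 1*(-13)) + 13))*(-2) + V = sqrt(-52 + sqrt((-13 - 1*(-13)) + 13))*(-2) - 508/131 = sqrt(-52 + sqrt((-13 + 13) + 13))*(-2) - 508/131 = sqrt(-52 + sqrt(0 + 13))*(-2) - 508/131 = sqrt(-52 + sqrt(13))*(-2) - 508/131 = -2*sqrt(-52 + sqrt(13)) - 508/131 = -508/131 - 2*sqrt(-52 + sqrt(13))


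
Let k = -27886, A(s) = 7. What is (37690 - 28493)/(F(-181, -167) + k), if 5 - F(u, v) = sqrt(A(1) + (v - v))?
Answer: -36631651/111050022 + 9197*sqrt(7)/777350154 ≈ -0.32983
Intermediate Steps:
F(u, v) = 5 - sqrt(7) (F(u, v) = 5 - sqrt(7 + (v - v)) = 5 - sqrt(7 + 0) = 5 - sqrt(7))
(37690 - 28493)/(F(-181, -167) + k) = (37690 - 28493)/((5 - sqrt(7)) - 27886) = 9197/(-27881 - sqrt(7))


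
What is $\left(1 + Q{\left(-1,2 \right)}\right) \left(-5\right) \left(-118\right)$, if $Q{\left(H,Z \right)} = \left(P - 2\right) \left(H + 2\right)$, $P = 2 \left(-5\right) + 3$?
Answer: $-4720$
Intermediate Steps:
$P = -7$ ($P = -10 + 3 = -7$)
$Q{\left(H,Z \right)} = -18 - 9 H$ ($Q{\left(H,Z \right)} = \left(-7 - 2\right) \left(H + 2\right) = - 9 \left(2 + H\right) = -18 - 9 H$)
$\left(1 + Q{\left(-1,2 \right)}\right) \left(-5\right) \left(-118\right) = \left(1 - 9\right) \left(-5\right) \left(-118\right) = \left(-8\right) \left(-5\right) \left(-118\right) = 40 \left(-118\right) = -4720$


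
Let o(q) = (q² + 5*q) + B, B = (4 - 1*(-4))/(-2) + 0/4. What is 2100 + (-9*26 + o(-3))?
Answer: 1856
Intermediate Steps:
B = -4 (B = (4 + 4)*(-½) + 0*(¼) = 8*(-½) + 0 = -4 + 0 = -4)
o(q) = -4 + q² + 5*q (o(q) = (q² + 5*q) - 4 = -4 + q² + 5*q)
2100 + (-9*26 + o(-3)) = 2100 + (-9*26 + (-4 + (-3)² + 5*(-3))) = 2100 + (-234 + (-4 + 9 - 15)) = 2100 + (-234 - 10) = 2100 - 244 = 1856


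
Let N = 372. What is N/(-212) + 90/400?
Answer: -3243/2120 ≈ -1.5297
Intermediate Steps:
N/(-212) + 90/400 = 372/(-212) + 90/400 = 372*(-1/212) + 90*(1/400) = -93/53 + 9/40 = -3243/2120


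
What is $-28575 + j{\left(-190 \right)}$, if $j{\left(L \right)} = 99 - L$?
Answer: $-28286$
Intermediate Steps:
$-28575 + j{\left(-190 \right)} = -28575 + \left(99 - -190\right) = -28575 + \left(99 + 190\right) = -28575 + 289 = -28286$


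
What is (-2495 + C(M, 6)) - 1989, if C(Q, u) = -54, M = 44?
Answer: -4538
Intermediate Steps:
(-2495 + C(M, 6)) - 1989 = (-2495 - 54) - 1989 = -2549 - 1989 = -4538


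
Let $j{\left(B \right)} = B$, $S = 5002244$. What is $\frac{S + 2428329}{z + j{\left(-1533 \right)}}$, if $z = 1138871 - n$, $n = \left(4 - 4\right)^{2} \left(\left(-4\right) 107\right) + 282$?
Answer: $\frac{7430573}{1137056} \approx 6.5349$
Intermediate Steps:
$n = 282$ ($n = 0^{2} \left(-428\right) + 282 = 0 \left(-428\right) + 282 = 0 + 282 = 282$)
$z = 1138589$ ($z = 1138871 - 282 = 1138589$)
$\frac{S + 2428329}{z + j{\left(-1533 \right)}} = \frac{5002244 + 2428329}{1138589 - 1533} = \frac{7430573}{1137056}$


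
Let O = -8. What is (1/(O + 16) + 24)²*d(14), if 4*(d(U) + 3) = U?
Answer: 37249/128 ≈ 291.01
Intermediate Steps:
d(U) = -3 + U/4
(1/(O + 16) + 24)²*d(14) = (1/(-8 + 16) + 24)²*(-3 + (¼)*14) = (1/8 + 24)²*(-3 + 7/2) = (⅛ + 24)²*(½) = (193/8)²*(½) = (37249/64)*(½) = 37249/128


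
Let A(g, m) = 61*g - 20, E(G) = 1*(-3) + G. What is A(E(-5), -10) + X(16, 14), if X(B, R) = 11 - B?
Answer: -513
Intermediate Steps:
E(G) = -3 + G
A(g, m) = -20 + 61*g
A(E(-5), -10) + X(16, 14) = (-20 + 61*(-3 - 5)) + (11 - 1*16) = (-20 + 61*(-8)) + (11 - 16) = (-20 - 488) - 5 = -508 - 5 = -513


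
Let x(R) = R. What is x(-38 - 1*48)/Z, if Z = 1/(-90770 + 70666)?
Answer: 1728944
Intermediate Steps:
Z = -1/20104 (Z = 1/(-20104) = -1/20104 ≈ -4.9741e-5)
x(-38 - 1*48)/Z = (-38 - 1*48)/(-1/20104) = (-38 - 48)*(-20104) = -86*(-20104) = 1728944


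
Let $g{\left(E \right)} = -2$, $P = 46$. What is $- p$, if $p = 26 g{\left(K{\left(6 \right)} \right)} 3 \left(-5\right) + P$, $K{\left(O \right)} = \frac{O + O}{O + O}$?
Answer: $-826$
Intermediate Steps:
$K{\left(O \right)} = 1$ ($K{\left(O \right)} = \frac{2 O}{2 O} = 2 O \frac{1}{2 O} = 1$)
$p = 826$ ($p = 26 \left(-2\right) 3 \left(-5\right) + 46 = 26 \left(\left(-6\right) \left(-5\right)\right) + 46 = 26 \cdot 30 + 46 = 780 + 46 = 826$)
$- p = \left(-1\right) 826 = -826$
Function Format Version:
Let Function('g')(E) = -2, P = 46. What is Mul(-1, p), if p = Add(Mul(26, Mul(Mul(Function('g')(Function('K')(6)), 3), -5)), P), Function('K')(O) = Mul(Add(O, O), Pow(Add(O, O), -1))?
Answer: -826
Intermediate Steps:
Function('K')(O) = 1 (Function('K')(O) = Mul(Mul(2, O), Pow(Mul(2, O), -1)) = Mul(Mul(2, O), Mul(Rational(1, 2), Pow(O, -1))) = 1)
p = 826 (p = Add(Mul(26, Mul(Mul(-2, 3), -5)), 46) = Add(Mul(26, Mul(-6, -5)), 46) = Add(Mul(26, 30), 46) = Add(780, 46) = 826)
Mul(-1, p) = Mul(-1, 826) = -826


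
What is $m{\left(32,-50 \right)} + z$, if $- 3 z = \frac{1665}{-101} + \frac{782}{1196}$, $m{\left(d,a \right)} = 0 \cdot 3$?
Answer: $\frac{41573}{7878} \approx 5.2771$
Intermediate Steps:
$m{\left(d,a \right)} = 0$
$z = \frac{41573}{7878}$ ($z = - \frac{\frac{1665}{-101} + \frac{782}{1196}}{3} = - \frac{1665 \left(- \frac{1}{101}\right) + 782 \cdot \frac{1}{1196}}{3} = - \frac{- \frac{1665}{101} + \frac{17}{26}}{3} = \left(- \frac{1}{3}\right) \left(- \frac{41573}{2626}\right) = \frac{41573}{7878} \approx 5.2771$)
$m{\left(32,-50 \right)} + z = 0 + \frac{41573}{7878} = \frac{41573}{7878}$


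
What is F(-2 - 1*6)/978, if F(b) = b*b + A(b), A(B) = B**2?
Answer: 64/489 ≈ 0.13088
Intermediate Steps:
F(b) = 2*b**2 (F(b) = b*b + b**2 = b**2 + b**2 = 2*b**2)
F(-2 - 1*6)/978 = (2*(-2 - 1*6)**2)/978 = (2*(-2 - 6)**2)*(1/978) = (2*(-8)**2)*(1/978) = (2*64)*(1/978) = 128*(1/978) = 64/489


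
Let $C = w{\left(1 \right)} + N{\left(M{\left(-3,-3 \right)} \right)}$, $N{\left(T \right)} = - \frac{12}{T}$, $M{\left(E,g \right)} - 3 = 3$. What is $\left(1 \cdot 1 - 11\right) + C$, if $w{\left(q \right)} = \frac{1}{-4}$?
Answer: $- \frac{49}{4} \approx -12.25$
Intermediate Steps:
$M{\left(E,g \right)} = 6$ ($M{\left(E,g \right)} = 3 + 3 = 6$)
$w{\left(q \right)} = - \frac{1}{4}$
$C = - \frac{9}{4}$ ($C = - \frac{1}{4} - \frac{12}{6} = - \frac{1}{4} - 2 = - \frac{9}{4} \approx -2.25$)
$\left(1 \cdot 1 - 11\right) + C = \left(1 \cdot 1 - 11\right) - \frac{9}{4} = \left(1 - 11\right) - \frac{9}{4} = -10 - \frac{9}{4} = - \frac{49}{4}$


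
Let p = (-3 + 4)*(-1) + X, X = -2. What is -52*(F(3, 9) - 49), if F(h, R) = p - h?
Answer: 2860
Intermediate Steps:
p = -3 (p = (-3 + 4)*(-1) - 2 = 1*(-1) - 2 = -1 - 2 = -3)
F(h, R) = -3 - h
-52*(F(3, 9) - 49) = -52*((-3 - 1*3) - 49) = -52*((-3 - 3) - 49) = -52*(-6 - 49) = -52*(-55) = 2860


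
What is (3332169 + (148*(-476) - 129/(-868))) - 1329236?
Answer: 1677397109/868 ≈ 1.9325e+6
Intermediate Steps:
(3332169 + (148*(-476) - 129/(-868))) - 1329236 = (3332169 + (-70448 - 129*(-1/868))) - 1329236 = (3332169 + (-70448 + 129/868)) - 1329236 = (3332169 - 61148735/868) - 1329236 = 2831173957/868 - 1329236 = 1677397109/868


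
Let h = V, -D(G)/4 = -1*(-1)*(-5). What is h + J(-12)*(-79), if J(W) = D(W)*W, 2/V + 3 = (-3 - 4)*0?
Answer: 56878/3 ≈ 18959.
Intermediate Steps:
D(G) = 20 (D(G) = -4*(-1*(-1))*(-5) = -4*(-5) = 20)
V = -⅔ (V = 2/(-3 + (-3 - 4)*0) = 2/(-3 - 7*0) = 2/(-3 + 0) = 2/(-3) = 2*(-⅓) = -⅔ ≈ -0.66667)
h = -⅔ ≈ -0.66667
J(W) = 20*W
h + J(-12)*(-79) = -⅔ + (20*(-12))*(-79) = -⅔ - 240*(-79) = -⅔ + 18960 = 56878/3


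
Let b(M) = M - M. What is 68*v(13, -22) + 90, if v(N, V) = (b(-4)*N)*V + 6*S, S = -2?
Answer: -726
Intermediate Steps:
b(M) = 0
v(N, V) = -12 (v(N, V) = (0*N)*V + 6*(-2) = 0*V - 12 = 0 - 12 = -12)
68*v(13, -22) + 90 = 68*(-12) + 90 = -816 + 90 = -726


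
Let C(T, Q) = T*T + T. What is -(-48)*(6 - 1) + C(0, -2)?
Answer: 240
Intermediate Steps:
C(T, Q) = T + T**2 (C(T, Q) = T**2 + T = T + T**2)
-(-48)*(6 - 1) + C(0, -2) = -(-48)*(6 - 1) + 0*(1 + 0) = -(-48)*5 + 0*1 = -12*(-20) + 0 = 240 + 0 = 240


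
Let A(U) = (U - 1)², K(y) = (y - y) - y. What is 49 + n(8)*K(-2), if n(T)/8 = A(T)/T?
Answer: 147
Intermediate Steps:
K(y) = -y (K(y) = 0 - y = -y)
A(U) = (-1 + U)²
n(T) = 8*(-1 + T)²/T (n(T) = 8*((-1 + T)²/T) = 8*(-1 + T)²/T)
49 + n(8)*K(-2) = 49 + (8*(-1 + 8)²/8)*(-1*(-2)) = 49 + (8*(⅛)*7²)*2 = 49 + (8*(⅛)*49)*2 = 49 + 49*2 = 49 + 98 = 147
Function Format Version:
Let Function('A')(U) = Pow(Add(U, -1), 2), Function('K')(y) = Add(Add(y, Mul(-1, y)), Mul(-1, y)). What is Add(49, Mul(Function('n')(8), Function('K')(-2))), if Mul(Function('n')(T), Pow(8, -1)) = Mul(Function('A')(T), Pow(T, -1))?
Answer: 147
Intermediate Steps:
Function('K')(y) = Mul(-1, y) (Function('K')(y) = Add(0, Mul(-1, y)) = Mul(-1, y))
Function('A')(U) = Pow(Add(-1, U), 2)
Function('n')(T) = Mul(8, Pow(T, -1), Pow(Add(-1, T), 2)) (Function('n')(T) = Mul(8, Mul(Pow(Add(-1, T), 2), Pow(T, -1))) = Mul(8, Mul(Pow(T, -1), Pow(Add(-1, T), 2))) = Mul(8, Pow(T, -1), Pow(Add(-1, T), 2)))
Add(49, Mul(Function('n')(8), Function('K')(-2))) = Add(49, Mul(Mul(8, Pow(8, -1), Pow(Add(-1, 8), 2)), Mul(-1, -2))) = Add(49, Mul(Mul(8, Rational(1, 8), Pow(7, 2)), 2)) = Add(49, Mul(Mul(8, Rational(1, 8), 49), 2)) = Add(49, Mul(49, 2)) = Add(49, 98) = 147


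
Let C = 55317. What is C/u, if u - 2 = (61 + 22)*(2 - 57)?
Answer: -18439/1521 ≈ -12.123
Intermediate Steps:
u = -4563 (u = 2 + (61 + 22)*(2 - 57) = 2 + 83*(-55) = 2 - 4565 = -4563)
C/u = 55317/(-4563) = 55317*(-1/4563) = -18439/1521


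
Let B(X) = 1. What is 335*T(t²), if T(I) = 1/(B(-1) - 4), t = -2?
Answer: -335/3 ≈ -111.67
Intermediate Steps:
T(I) = -⅓ (T(I) = 1/(1 - 4) = 1/(-3) = -⅓)
335*T(t²) = 335*(-⅓) = -335/3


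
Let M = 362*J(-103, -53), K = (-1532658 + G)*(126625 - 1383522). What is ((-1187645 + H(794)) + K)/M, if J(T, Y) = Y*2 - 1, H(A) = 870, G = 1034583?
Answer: -313013893250/19367 ≈ -1.6162e+7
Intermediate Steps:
J(T, Y) = -1 + 2*Y (J(T, Y) = 2*Y - 1 = -1 + 2*Y)
K = 626028973275 (K = (-1532658 + 1034583)*(126625 - 1383522) = -498075*(-1256897) = 626028973275)
M = -38734 (M = 362*(-1 + 2*(-53)) = 362*(-1 - 106) = 362*(-107) = -38734)
((-1187645 + H(794)) + K)/M = ((-1187645 + 870) + 626028973275)/(-38734) = (-1186775 + 626028973275)*(-1/38734) = 626027786500*(-1/38734) = -313013893250/19367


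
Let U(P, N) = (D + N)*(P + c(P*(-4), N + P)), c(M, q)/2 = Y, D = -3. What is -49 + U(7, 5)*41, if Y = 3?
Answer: 1017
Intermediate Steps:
c(M, q) = 6 (c(M, q) = 2*3 = 6)
U(P, N) = (-3 + N)*(6 + P) (U(P, N) = (-3 + N)*(P + 6) = (-3 + N)*(6 + P))
-49 + U(7, 5)*41 = -49 + (-18 - 3*7 + 6*5 + 5*7)*41 = -49 + (-18 - 21 + 30 + 35)*41 = -49 + 26*41 = -49 + 1066 = 1017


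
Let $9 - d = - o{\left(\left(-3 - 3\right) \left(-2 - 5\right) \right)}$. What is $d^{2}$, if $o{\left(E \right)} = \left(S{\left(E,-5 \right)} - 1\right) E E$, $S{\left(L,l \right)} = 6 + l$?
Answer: $81$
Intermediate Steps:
$o{\left(E \right)} = 0$ ($o{\left(E \right)} = \left(\left(6 - 5\right) - 1\right) E E = \left(1 - 1\right) E E = 0 E E = 0 E = 0$)
$d = 9$ ($d = 9 - \left(-1\right) 0 = 9 - 0 = 9 + 0 = 9$)
$d^{2} = 9^{2} = 81$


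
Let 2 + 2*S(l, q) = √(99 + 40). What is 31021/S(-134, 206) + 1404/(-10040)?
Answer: 62280691/67770 + 62042*√139/135 ≈ 6337.3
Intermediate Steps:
S(l, q) = -1 + √139/2 (S(l, q) = -1 + √(99 + 40)/2 = -1 + √139/2)
31021/S(-134, 206) + 1404/(-10040) = 31021/(-1 + √139/2) + 1404/(-10040) = 31021/(-1 + √139/2) + 1404*(-1/10040) = 31021/(-1 + √139/2) - 351/2510 = -351/2510 + 31021/(-1 + √139/2)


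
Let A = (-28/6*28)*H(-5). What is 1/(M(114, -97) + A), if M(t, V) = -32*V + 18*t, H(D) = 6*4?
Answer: 1/2020 ≈ 0.00049505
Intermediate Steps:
H(D) = 24
A = -3136 (A = (-28/6*28)*24 = (-28*⅙*28)*24 = -14/3*28*24 = -392/3*24 = -3136)
1/(M(114, -97) + A) = 1/((-32*(-97) + 18*114) - 3136) = 1/((3104 + 2052) - 3136) = 1/(5156 - 3136) = 1/2020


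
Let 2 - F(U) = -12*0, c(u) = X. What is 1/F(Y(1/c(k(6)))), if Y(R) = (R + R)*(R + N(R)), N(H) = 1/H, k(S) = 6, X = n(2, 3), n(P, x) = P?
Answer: ½ ≈ 0.50000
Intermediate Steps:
X = 2
c(u) = 2
N(H) = 1/H
Y(R) = 2*R*(R + 1/R) (Y(R) = (R + R)*(R + 1/R) = (2*R)*(R + 1/R) = 2*R*(R + 1/R))
F(U) = 2 (F(U) = 2 - (-12)*0 = 2 - 1*0 = 2 + 0 = 2)
1/F(Y(1/c(k(6)))) = 1/2 = ½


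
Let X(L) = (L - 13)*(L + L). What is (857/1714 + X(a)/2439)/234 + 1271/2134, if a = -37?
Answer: 735890959/1217929284 ≈ 0.60421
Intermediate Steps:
X(L) = 2*L*(-13 + L) (X(L) = (-13 + L)*(2*L) = 2*L*(-13 + L))
(857/1714 + X(a)/2439)/234 + 1271/2134 = (857/1714 + (2*(-37)*(-13 - 37))/2439)/234 + 1271/2134 = (857*(1/1714) + (2*(-37)*(-50))*(1/2439))*(1/234) + 1271*(1/2134) = (1/2 + 3700*(1/2439))*(1/234) + 1271/2134 = (1/2 + 3700/2439)*(1/234) + 1271/2134 = (9839/4878)*(1/234) + 1271/2134 = 9839/1141452 + 1271/2134 = 735890959/1217929284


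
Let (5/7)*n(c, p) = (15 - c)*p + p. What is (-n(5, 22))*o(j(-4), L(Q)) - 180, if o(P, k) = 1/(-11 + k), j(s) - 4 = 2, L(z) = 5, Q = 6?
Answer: -1853/15 ≈ -123.53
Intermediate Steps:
j(s) = 6 (j(s) = 4 + 2 = 6)
n(c, p) = 7*p/5 + 7*p*(15 - c)/5 (n(c, p) = 7*((15 - c)*p + p)/5 = 7*(p*(15 - c) + p)/5 = 7*(p + p*(15 - c))/5 = 7*p/5 + 7*p*(15 - c)/5)
(-n(5, 22))*o(j(-4), L(Q)) - 180 = (-7*22*(16 - 1*5)/5)/(-11 + 5) - 180 = -7*22*(16 - 5)/5/(-6) - 180 = -7*22*11/5*(-⅙) - 180 = -1*1694/5*(-⅙) - 180 = -1694/5*(-⅙) - 180 = 847/15 - 180 = -1853/15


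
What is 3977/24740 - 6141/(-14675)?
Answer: 42058163/72611900 ≈ 0.57922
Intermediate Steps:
3977/24740 - 6141/(-14675) = 3977*(1/24740) - 6141*(-1/14675) = 3977/24740 + 6141/14675 = 42058163/72611900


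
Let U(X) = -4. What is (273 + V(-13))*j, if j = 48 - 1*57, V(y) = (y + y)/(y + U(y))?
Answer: -42003/17 ≈ -2470.8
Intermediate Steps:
V(y) = 2*y/(-4 + y) (V(y) = (y + y)/(y - 4) = (2*y)/(-4 + y) = 2*y/(-4 + y))
j = -9 (j = 48 - 57 = -9)
(273 + V(-13))*j = (273 + 2*(-13)/(-4 - 13))*(-9) = (273 + 2*(-13)/(-17))*(-9) = (273 + 2*(-13)*(-1/17))*(-9) = (273 + 26/17)*(-9) = (4667/17)*(-9) = -42003/17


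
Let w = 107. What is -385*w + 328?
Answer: -40867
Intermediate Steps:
-385*w + 328 = -385*107 + 328 = -41195 + 328 = -40867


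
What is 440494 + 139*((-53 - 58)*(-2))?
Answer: 471352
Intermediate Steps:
440494 + 139*((-53 - 58)*(-2)) = 440494 + 139*(-111*(-2)) = 440494 + 139*222 = 440494 + 30858 = 471352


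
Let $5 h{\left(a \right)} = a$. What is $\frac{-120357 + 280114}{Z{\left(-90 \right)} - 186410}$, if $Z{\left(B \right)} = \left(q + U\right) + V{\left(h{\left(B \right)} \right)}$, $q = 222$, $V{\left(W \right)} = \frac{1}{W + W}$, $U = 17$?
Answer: $- \frac{5751252}{6702157} \approx -0.85812$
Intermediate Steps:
$h{\left(a \right)} = \frac{a}{5}$
$V{\left(W \right)} = \frac{1}{2 W}$
$Z{\left(B \right)} = 239 + \frac{5}{2 B}$ ($Z{\left(B \right)} = \left(222 + 17\right) + \frac{1}{2 \frac{B}{5}} = 239 + \frac{5 \frac{1}{B}}{2} = 239 + \frac{5}{2 B}$)
$\frac{-120357 + 280114}{Z{\left(-90 \right)} - 186410} = \frac{-120357 + 280114}{\left(239 + \frac{5}{2 \left(-90\right)}\right) - 186410} = \frac{159757}{\left(239 + \frac{5}{2} \left(- \frac{1}{90}\right)\right) - 186410} = \frac{159757}{\left(239 - \frac{1}{36}\right) - 186410} = \frac{159757}{\frac{8603}{36} - 186410} = \frac{159757}{- \frac{6702157}{36}} = 159757 \left(- \frac{36}{6702157}\right) = - \frac{5751252}{6702157}$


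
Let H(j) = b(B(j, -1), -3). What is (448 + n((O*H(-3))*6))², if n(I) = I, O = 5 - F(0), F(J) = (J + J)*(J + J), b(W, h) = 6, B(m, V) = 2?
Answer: 394384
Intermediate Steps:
F(J) = 4*J² (F(J) = (2*J)*(2*J) = 4*J²)
H(j) = 6
O = 5 (O = 5 - 4*0² = 5 - 4*0 = 5 - 1*0 = 5 + 0 = 5)
(448 + n((O*H(-3))*6))² = (448 + (5*6)*6)² = (448 + 30*6)² = (448 + 180)² = 628² = 394384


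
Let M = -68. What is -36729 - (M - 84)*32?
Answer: -31865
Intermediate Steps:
-36729 - (M - 84)*32 = -36729 - (-68 - 84)*32 = -36729 - (-152)*32 = -36729 - 1*(-4864) = -36729 + 4864 = -31865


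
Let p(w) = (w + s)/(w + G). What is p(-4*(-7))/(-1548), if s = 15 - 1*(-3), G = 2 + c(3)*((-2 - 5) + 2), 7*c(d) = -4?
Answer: -7/7740 ≈ -0.00090439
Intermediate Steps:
c(d) = -4/7 (c(d) = (⅐)*(-4) = -4/7)
G = 34/7 (G = 2 - 4*((-2 - 5) + 2)/7 = 2 - 4*(-7 + 2)/7 = 2 - 4/7*(-5) = 2 + 20/7 = 34/7 ≈ 4.8571)
s = 18 (s = 15 + 3 = 18)
p(w) = (18 + w)/(34/7 + w) (p(w) = (w + 18)/(w + 34/7) = (18 + w)/(34/7 + w))
p(-4*(-7))/(-1548) = (7*(18 - 4*(-7))/(34 + 7*(-4*(-7))))/(-1548) = (7*(18 + 28)/(34 + 7*28))*(-1/1548) = (7*46/(34 + 196))*(-1/1548) = (7*46/230)*(-1/1548) = (7*(1/230)*46)*(-1/1548) = (7/5)*(-1/1548) = -7/7740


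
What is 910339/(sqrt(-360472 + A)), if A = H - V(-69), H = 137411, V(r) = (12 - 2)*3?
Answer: -910339*I*sqrt(223091)/223091 ≈ -1927.4*I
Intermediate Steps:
V(r) = 30 (V(r) = 10*3 = 30)
A = 137381 (A = 137411 - 1*30 = 137411 - 30 = 137381)
910339/(sqrt(-360472 + A)) = 910339/(sqrt(-360472 + 137381)) = 910339/(sqrt(-223091)) = 910339/((I*sqrt(223091))) = 910339*(-I*sqrt(223091)/223091) = -910339*I*sqrt(223091)/223091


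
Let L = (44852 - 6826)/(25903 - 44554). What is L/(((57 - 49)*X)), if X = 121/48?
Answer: -76052/752257 ≈ -0.10110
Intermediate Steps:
X = 121/48 (X = 121*(1/48) = 121/48 ≈ 2.5208)
L = -38026/18651 (L = 38026/(-18651) = 38026*(-1/18651) = -38026/18651 ≈ -2.0388)
L/(((57 - 49)*X)) = -38026*48/(121*(57 - 49))/18651 = -38026/(18651*(8*(121/48))) = -38026/(18651*121/6) = -38026/18651*6/121 = -76052/752257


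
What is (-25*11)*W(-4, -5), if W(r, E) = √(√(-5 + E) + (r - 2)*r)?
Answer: -275*√(24 + I*√10) ≈ -1350.1 - 88.565*I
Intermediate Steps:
W(r, E) = √(√(-5 + E) + r*(-2 + r)) (W(r, E) = √(√(-5 + E) + (-2 + r)*r) = √(√(-5 + E) + r*(-2 + r)))
(-25*11)*W(-4, -5) = (-25*11)*√((-4)² + √(-5 - 5) - 2*(-4)) = -275*√(16 + √(-10) + 8) = -275*√(16 + I*√10 + 8) = -275*√(24 + I*√10)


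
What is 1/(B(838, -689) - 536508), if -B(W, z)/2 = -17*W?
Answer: -1/508016 ≈ -1.9684e-6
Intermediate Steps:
B(W, z) = 34*W (B(W, z) = -(-34)*W = 34*W)
1/(B(838, -689) - 536508) = 1/(34*838 - 536508) = 1/(28492 - 536508) = 1/(-508016) = -1/508016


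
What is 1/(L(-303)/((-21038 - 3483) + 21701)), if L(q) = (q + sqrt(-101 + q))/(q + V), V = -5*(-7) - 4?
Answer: -2301120/913 - 1534080*I*sqrt(101)/92213 ≈ -2520.4 - 167.19*I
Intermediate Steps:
V = 31 (V = 35 - 4 = 31)
L(q) = (q + sqrt(-101 + q))/(31 + q) (L(q) = (q + sqrt(-101 + q))/(q + 31) = (q + sqrt(-101 + q))/(31 + q))
1/(L(-303)/((-21038 - 3483) + 21701)) = 1/(((-303 + sqrt(-101 - 303))/(31 - 303))/((-21038 - 3483) + 21701)) = 1/(((-303 + sqrt(-404))/(-272))/(-24521 + 21701)) = 1/(-(-303 + 2*I*sqrt(101))/272/(-2820)) = 1/((303/272 - I*sqrt(101)/136)*(-1/2820)) = 1/(-101/255680 + I*sqrt(101)/383520)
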